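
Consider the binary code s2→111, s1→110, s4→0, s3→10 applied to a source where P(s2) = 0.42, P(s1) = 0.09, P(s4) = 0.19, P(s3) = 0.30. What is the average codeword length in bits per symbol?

2.32 bits/symbol

L̄ = Σ pᵢ·ℓᵢ = 0.42·3 + 0.09·3 + 0.19·1 + 0.30·2 = 2.32 bits/symbol.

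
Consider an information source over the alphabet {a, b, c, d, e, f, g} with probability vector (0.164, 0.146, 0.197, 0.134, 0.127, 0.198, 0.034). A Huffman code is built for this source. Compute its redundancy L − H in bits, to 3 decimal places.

Entropy H = −Σ p log₂ p ≈ 2.6899 bits.
Huffman merges: 17/500+127/1000→161/1000; 67/500+73/500→7/25; 161/1000+41/250→13/40; 197/1000+99/500→79/200; 7/25+13/40→121/200; 79/200+121/200→1. L = 1383/500 ≈ 2.7660.
L − H = 2.7660 − 2.6899 = 0.076 bits.

0.076 bits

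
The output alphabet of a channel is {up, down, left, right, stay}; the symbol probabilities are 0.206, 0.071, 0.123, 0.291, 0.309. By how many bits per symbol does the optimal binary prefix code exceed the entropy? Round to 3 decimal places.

Entropy H = −Σ p log₂ p ≈ 2.1541 bits.
Huffman merges: 71/1000+123/1000→97/500; 97/500+103/500→2/5; 291/1000+309/1000→3/5; 2/5+3/5→1. L = 1097/500 ≈ 2.1940.
L − H = 2.1940 − 2.1541 = 0.040 bits.

0.040 bits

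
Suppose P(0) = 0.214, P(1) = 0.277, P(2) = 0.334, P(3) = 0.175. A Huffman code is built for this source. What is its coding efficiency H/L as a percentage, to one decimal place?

97.9%

Entropy H = −Σ p log₂ p ≈ 1.9575 bits.
Huffman merges: 7/40+107/500→389/1000; 277/1000+167/500→611/1000; 389/1000+611/1000→1. L = 2 ≈ 2.0000.
Efficiency = H/L = 1.9575/2.0000 = 97.9%.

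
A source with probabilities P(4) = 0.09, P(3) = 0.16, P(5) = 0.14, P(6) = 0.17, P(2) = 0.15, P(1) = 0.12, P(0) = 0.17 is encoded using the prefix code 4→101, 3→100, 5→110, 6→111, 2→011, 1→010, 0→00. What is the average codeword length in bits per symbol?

2.83 bits/symbol

L̄ = Σ pᵢ·ℓᵢ = 0.09·3 + 0.16·3 + 0.14·3 + 0.17·3 + 0.15·3 + 0.12·3 + 0.17·2 = 2.83 bits/symbol.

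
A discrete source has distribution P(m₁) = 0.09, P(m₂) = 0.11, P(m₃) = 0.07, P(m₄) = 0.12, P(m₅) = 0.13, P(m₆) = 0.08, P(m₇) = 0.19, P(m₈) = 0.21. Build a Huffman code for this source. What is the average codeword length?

2.94 bits/symbol

Repeatedly combine the two least-probable nodes; the expected code length is the sum of the merged weights.
merge 7/100 + 2/25 → 3/20
merge 9/100 + 11/100 → 1/5
merge 3/25 + 13/100 → 1/4
merge 3/20 + 19/100 → 17/50
merge 1/5 + 21/100 → 41/100
merge 1/4 + 17/50 → 59/100
merge 41/100 + 59/100 → 1
L = 3/20 + 1/5 + 1/4 + 17/50 + 41/100 + 59/100 + 1 = 147/50 = 2.94 bits/symbol.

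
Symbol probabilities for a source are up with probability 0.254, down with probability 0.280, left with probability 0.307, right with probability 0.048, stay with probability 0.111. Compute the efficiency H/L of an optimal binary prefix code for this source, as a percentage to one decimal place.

97.3%

Entropy H = −Σ p log₂ p ≈ 2.1017 bits.
Huffman merges: 6/125+111/1000→159/1000; 159/1000+127/500→413/1000; 7/25+307/1000→587/1000; 413/1000+587/1000→1. L = 2159/1000 ≈ 2.1590.
Efficiency = H/L = 2.1017/2.1590 = 97.3%.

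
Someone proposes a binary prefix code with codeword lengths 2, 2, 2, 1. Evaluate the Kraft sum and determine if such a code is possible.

With common denominator 2^2 = 4: Σ 2^(−ℓᵢ) = 1/4 + 1/4 + 1/4 + 2/4 = 5/4 = 1.25.
Kraft's inequality requires Σ ≤ 1; here Σ = 1.25 > 1, so no such prefix code exists.

1.25; no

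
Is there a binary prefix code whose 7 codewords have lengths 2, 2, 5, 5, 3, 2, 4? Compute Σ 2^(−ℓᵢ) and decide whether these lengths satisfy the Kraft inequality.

With common denominator 2^5 = 32: Σ 2^(−ℓᵢ) = 8/32 + 8/32 + 1/32 + 1/32 + 4/32 + 8/32 + 2/32 = 32/32 = 1.
Kraft's inequality requires Σ ≤ 1; here Σ = 1 ≤ 1, so such a prefix code exists.

1; yes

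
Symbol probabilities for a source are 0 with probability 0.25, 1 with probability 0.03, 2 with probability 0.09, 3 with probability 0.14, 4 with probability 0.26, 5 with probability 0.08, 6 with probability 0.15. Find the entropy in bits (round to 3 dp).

2.569 bits

H = −Σ pᵢ log₂ pᵢ.
−0.25·log₂(0.25) = 0.5000
−0.03·log₂(0.03) = 0.1518
−0.09·log₂(0.09) = 0.3127
−0.14·log₂(0.14) = 0.3971
−0.26·log₂(0.26) = 0.5053
−0.08·log₂(0.08) = 0.2915
−0.15·log₂(0.15) = 0.4105
Sum ≈ 2.5689 → 2.569 bits.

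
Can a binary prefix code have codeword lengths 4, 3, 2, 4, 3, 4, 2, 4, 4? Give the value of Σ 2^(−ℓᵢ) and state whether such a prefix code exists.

With common denominator 2^4 = 16: Σ 2^(−ℓᵢ) = 1/16 + 2/16 + 4/16 + 1/16 + 2/16 + 1/16 + 4/16 + 1/16 + 1/16 = 17/16 = 1.0625.
Kraft's inequality requires Σ ≤ 1; here Σ = 1.0625 > 1, so no such prefix code exists.

1.0625; no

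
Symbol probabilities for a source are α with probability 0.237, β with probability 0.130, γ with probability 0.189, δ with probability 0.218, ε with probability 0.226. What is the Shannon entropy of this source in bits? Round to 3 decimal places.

2.293 bits

H = −Σ pᵢ log₂ pᵢ.
−0.237·log₂(0.237) = 0.4923
−0.130·log₂(0.130) = 0.3826
−0.189·log₂(0.189) = 0.4543
−0.218·log₂(0.218) = 0.4791
−0.226·log₂(0.226) = 0.4849
Sum ≈ 2.2932 → 2.293 bits.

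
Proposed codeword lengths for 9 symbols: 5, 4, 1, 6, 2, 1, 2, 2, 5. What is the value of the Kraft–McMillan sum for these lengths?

1.890625

With common denominator 2^6 = 64: Σ 2^(−ℓᵢ) = 2/64 + 4/64 + 32/64 + 1/64 + 16/64 + 32/64 + 16/64 + 16/64 + 2/64 = 121/64 = 1.890625.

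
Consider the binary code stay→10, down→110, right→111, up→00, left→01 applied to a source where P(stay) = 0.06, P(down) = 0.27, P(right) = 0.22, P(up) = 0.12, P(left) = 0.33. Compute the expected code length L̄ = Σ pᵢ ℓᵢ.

L̄ = Σ pᵢ·ℓᵢ = 0.06·2 + 0.27·3 + 0.22·3 + 0.12·2 + 0.33·2 = 2.49 bits/symbol.

2.49 bits/symbol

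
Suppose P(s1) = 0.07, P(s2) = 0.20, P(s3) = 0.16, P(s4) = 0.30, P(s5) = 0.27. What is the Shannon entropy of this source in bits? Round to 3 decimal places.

2.187 bits

H = −Σ pᵢ log₂ pᵢ.
−0.07·log₂(0.07) = 0.2686
−0.20·log₂(0.20) = 0.4644
−0.16·log₂(0.16) = 0.4230
−0.30·log₂(0.30) = 0.5211
−0.27·log₂(0.27) = 0.5100
Sum ≈ 2.1871 → 2.187 bits.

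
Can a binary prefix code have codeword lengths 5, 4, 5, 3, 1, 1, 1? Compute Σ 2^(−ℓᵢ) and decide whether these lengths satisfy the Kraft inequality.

1.75; no

With common denominator 2^5 = 32: Σ 2^(−ℓᵢ) = 1/32 + 2/32 + 1/32 + 4/32 + 16/32 + 16/32 + 16/32 = 56/32 = 1.75.
Kraft's inequality requires Σ ≤ 1; here Σ = 1.75 > 1, so no such prefix code exists.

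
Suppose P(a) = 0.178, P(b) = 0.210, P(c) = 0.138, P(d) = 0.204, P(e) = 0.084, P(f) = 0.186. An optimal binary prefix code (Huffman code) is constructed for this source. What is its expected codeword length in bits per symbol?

2.586 bits/symbol

Repeatedly combine the two least-probable nodes; the expected code length is the sum of the merged weights.
merge 21/250 + 69/500 → 111/500
merge 89/500 + 93/500 → 91/250
merge 51/250 + 21/100 → 207/500
merge 111/500 + 91/250 → 293/500
merge 207/500 + 293/500 → 1
L = 111/500 + 91/250 + 207/500 + 293/500 + 1 = 1293/500 = 2.586 bits/symbol.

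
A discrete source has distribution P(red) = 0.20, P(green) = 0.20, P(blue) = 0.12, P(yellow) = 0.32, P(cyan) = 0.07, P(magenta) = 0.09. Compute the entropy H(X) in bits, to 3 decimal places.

H = −Σ pᵢ log₂ pᵢ.
−0.20·log₂(0.20) = 0.4644
−0.20·log₂(0.20) = 0.4644
−0.12·log₂(0.12) = 0.3671
−0.32·log₂(0.32) = 0.5260
−0.07·log₂(0.07) = 0.2686
−0.09·log₂(0.09) = 0.3127
Sum ≈ 2.4031 → 2.403 bits.

2.403 bits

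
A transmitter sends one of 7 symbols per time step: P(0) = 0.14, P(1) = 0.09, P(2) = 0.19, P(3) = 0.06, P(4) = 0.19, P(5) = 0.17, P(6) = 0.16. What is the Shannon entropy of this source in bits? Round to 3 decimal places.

2.721 bits

H = −Σ pᵢ log₂ pᵢ.
−0.14·log₂(0.14) = 0.3971
−0.09·log₂(0.09) = 0.3127
−0.19·log₂(0.19) = 0.4552
−0.06·log₂(0.06) = 0.2435
−0.19·log₂(0.19) = 0.4552
−0.17·log₂(0.17) = 0.4346
−0.16·log₂(0.16) = 0.4230
Sum ≈ 2.7214 → 2.721 bits.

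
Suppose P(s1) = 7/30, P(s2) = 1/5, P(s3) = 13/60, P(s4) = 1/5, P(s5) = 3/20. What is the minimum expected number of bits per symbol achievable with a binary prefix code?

Repeatedly combine the two least-probable nodes; the expected code length is the sum of the merged weights.
merge 3/20 + 1/5 → 7/20
merge 1/5 + 13/60 → 5/12
merge 7/30 + 7/20 → 7/12
merge 5/12 + 7/12 → 1
L = 7/20 + 5/12 + 7/12 + 1 = 47/20 = 2.35 bits/symbol.

2.35 bits/symbol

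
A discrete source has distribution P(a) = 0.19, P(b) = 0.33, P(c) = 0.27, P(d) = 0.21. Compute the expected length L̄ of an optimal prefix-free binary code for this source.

2 bits/symbol

Repeatedly combine the two least-probable nodes; the expected code length is the sum of the merged weights.
merge 19/100 + 21/100 → 2/5
merge 27/100 + 33/100 → 3/5
merge 2/5 + 3/5 → 1
L = 2/5 + 3/5 + 1 = 2 bits/symbol.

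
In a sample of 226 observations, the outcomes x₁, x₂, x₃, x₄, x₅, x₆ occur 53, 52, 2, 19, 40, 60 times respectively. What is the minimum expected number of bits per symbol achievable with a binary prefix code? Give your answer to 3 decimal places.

2.363 bits/symbol

Probabilities are the counts divided by 226.
Repeatedly combine the two least-probable nodes; the expected code length is the sum of the merged weights.
merge 1/113 + 19/226 → 21/226
merge 21/226 + 20/113 → 61/226
merge 26/113 + 53/226 → 105/226
merge 30/113 + 61/226 → 121/226
merge 105/226 + 121/226 → 1
L = 21/226 + 61/226 + 105/226 + 121/226 + 1 = 267/113 ≈ 2.363 bits/symbol.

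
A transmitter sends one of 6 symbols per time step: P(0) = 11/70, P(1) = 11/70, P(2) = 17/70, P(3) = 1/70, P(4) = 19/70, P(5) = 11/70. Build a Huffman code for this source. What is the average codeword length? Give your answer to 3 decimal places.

2.486 bits/symbol

Repeatedly combine the two least-probable nodes; the expected code length is the sum of the merged weights.
merge 1/70 + 11/70 → 6/35
merge 11/70 + 11/70 → 11/35
merge 6/35 + 17/70 → 29/70
merge 19/70 + 11/35 → 41/70
merge 29/70 + 41/70 → 1
L = 6/35 + 11/35 + 29/70 + 41/70 + 1 = 87/35 ≈ 2.486 bits/symbol.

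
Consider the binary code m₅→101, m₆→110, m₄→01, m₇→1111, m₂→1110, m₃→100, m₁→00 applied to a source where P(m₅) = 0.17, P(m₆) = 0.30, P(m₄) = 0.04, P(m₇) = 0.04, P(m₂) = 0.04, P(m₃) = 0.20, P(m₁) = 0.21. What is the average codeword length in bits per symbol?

L̄ = Σ pᵢ·ℓᵢ = 0.17·3 + 0.30·3 + 0.04·2 + 0.04·4 + 0.04·4 + 0.20·3 + 0.21·2 = 2.83 bits/symbol.

2.83 bits/symbol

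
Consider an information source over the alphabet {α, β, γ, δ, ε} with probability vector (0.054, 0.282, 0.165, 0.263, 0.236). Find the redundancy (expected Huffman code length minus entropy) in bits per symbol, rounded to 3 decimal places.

Entropy H = −Σ p log₂ p ≈ 2.1697 bits.
Huffman merges: 27/500+33/200→219/1000; 219/1000+59/250→91/200; 263/1000+141/500→109/200; 91/200+109/200→1. L = 2219/1000 ≈ 2.2190.
L − H = 2.2190 − 2.1697 = 0.049 bits.

0.049 bits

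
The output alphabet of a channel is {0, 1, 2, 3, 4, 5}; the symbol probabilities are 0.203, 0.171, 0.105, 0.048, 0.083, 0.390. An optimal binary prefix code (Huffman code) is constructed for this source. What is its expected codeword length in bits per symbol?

2.351 bits/symbol

Repeatedly combine the two least-probable nodes; the expected code length is the sum of the merged weights.
merge 6/125 + 83/1000 → 131/1000
merge 21/200 + 131/1000 → 59/250
merge 171/1000 + 203/1000 → 187/500
merge 59/250 + 187/500 → 61/100
merge 39/100 + 61/100 → 1
L = 131/1000 + 59/250 + 187/500 + 61/100 + 1 = 2351/1000 = 2.351 bits/symbol.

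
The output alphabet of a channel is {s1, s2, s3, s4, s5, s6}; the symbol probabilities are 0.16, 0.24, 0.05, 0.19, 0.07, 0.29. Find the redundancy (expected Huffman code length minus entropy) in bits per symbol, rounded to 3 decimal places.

Entropy H = −Σ p log₂ p ≈ 2.3749 bits.
Huffman merges: 1/20+7/100→3/25; 3/25+4/25→7/25; 19/100+6/25→43/100; 7/25+29/100→57/100; 43/100+57/100→1. L = 12/5 ≈ 2.4000.
L − H = 2.4000 − 2.3749 = 0.025 bits.

0.025 bits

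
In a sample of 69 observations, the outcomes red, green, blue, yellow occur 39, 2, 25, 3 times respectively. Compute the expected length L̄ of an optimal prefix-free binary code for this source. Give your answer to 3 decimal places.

Probabilities are the counts divided by 69.
Repeatedly combine the two least-probable nodes; the expected code length is the sum of the merged weights.
merge 2/69 + 1/23 → 5/69
merge 5/69 + 25/69 → 10/23
merge 10/23 + 13/23 → 1
L = 5/69 + 10/23 + 1 = 104/69 ≈ 1.507 bits/symbol.

1.507 bits/symbol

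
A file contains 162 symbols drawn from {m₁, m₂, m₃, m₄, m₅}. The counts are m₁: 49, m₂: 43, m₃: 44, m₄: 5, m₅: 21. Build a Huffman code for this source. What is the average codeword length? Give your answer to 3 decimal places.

Probabilities are the counts divided by 162.
Repeatedly combine the two least-probable nodes; the expected code length is the sum of the merged weights.
merge 5/162 + 7/54 → 13/81
merge 13/81 + 43/162 → 23/54
merge 22/81 + 49/162 → 31/54
merge 23/54 + 31/54 → 1
L = 13/81 + 23/54 + 31/54 + 1 = 175/81 ≈ 2.160 bits/symbol.

2.160 bits/symbol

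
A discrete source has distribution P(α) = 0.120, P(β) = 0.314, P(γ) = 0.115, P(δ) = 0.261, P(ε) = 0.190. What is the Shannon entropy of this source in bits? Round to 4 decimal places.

H = −Σ pᵢ log₂ pᵢ.
−0.120·log₂(0.120) = 0.3671
−0.314·log₂(0.314) = 0.5247
−0.115·log₂(0.115) = 0.3588
−0.261·log₂(0.261) = 0.5058
−0.190·log₂(0.190) = 0.4552
Sum ≈ 2.2117 → 2.2117 bits.

2.2117 bits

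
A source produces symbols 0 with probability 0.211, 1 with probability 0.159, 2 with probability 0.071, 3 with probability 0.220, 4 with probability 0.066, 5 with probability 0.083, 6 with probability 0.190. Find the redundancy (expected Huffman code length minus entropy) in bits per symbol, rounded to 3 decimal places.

0.047 bits

Entropy H = −Σ p log₂ p ≈ 2.6590 bits.
Huffman merges: 33/500+71/1000→137/1000; 83/1000+137/1000→11/50; 159/1000+19/100→349/1000; 211/1000+11/50→431/1000; 11/50+349/1000→569/1000; 431/1000+569/1000→1. L = 1353/500 ≈ 2.7060.
L − H = 2.7060 − 2.6590 = 0.047 bits.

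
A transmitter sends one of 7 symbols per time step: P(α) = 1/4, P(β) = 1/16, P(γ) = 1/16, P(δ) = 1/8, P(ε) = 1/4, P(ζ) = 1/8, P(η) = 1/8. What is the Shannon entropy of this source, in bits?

2.625 bits

Each probability is a power of 1/2, so log₂(1/p) is an integer.
H = Σ p·log₂(1/p) = 1/4·2 + 1/16·4 + 1/16·4 + 1/8·3 + 1/4·2 + 1/8·3 + 1/8·3 = 2.625 bits.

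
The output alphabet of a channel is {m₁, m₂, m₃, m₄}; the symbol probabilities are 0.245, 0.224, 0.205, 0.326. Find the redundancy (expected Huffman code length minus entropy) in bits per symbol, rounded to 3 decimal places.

0.024 bits

Entropy H = −Σ p log₂ p ≈ 1.9765 bits.
Huffman merges: 41/200+28/125→429/1000; 49/200+163/500→571/1000; 429/1000+571/1000→1. L = 2 ≈ 2.0000.
L − H = 2.0000 − 1.9765 = 0.024 bits.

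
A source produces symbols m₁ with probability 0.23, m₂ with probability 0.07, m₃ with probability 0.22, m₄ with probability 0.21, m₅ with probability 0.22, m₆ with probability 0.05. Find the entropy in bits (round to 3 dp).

H = −Σ pᵢ log₂ pᵢ.
−0.23·log₂(0.23) = 0.4877
−0.07·log₂(0.07) = 0.2686
−0.22·log₂(0.22) = 0.4806
−0.21·log₂(0.21) = 0.4728
−0.22·log₂(0.22) = 0.4806
−0.05·log₂(0.05) = 0.2161
Sum ≈ 2.4063 → 2.406 bits.

2.406 bits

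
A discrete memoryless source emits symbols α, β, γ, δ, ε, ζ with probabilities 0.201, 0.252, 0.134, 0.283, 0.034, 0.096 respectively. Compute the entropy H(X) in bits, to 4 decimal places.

H = −Σ pᵢ log₂ pᵢ.
−0.201·log₂(0.201) = 0.4653
−0.252·log₂(0.252) = 0.5011
−0.134·log₂(0.134) = 0.3886
−0.283·log₂(0.283) = 0.5154
−0.034·log₂(0.034) = 0.1659
−0.096·log₂(0.096) = 0.3246
Sum ≈ 2.3607 → 2.3607 bits.

2.3607 bits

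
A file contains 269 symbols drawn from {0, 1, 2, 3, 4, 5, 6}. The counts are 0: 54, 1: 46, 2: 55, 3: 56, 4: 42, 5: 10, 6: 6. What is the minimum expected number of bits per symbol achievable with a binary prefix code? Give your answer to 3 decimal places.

Probabilities are the counts divided by 269.
Repeatedly combine the two least-probable nodes; the expected code length is the sum of the merged weights.
merge 6/269 + 10/269 → 16/269
merge 16/269 + 42/269 → 58/269
merge 46/269 + 54/269 → 100/269
merge 55/269 + 56/269 → 111/269
merge 58/269 + 100/269 → 158/269
merge 111/269 + 158/269 → 1
L = 16/269 + 58/269 + 100/269 + 111/269 + 158/269 + 1 = 712/269 ≈ 2.647 bits/symbol.

2.647 bits/symbol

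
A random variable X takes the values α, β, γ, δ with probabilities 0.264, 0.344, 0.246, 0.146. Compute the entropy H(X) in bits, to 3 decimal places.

H = −Σ pᵢ log₂ pᵢ.
−0.264·log₂(0.264) = 0.5072
−0.344·log₂(0.344) = 0.5296
−0.246·log₂(0.246) = 0.4977
−0.146·log₂(0.146) = 0.4053
Sum ≈ 1.9399 → 1.940 bits.

1.940 bits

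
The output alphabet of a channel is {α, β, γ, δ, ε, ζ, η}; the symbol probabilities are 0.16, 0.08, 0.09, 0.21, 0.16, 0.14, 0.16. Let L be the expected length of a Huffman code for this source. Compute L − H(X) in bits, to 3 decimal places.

0.047 bits

Entropy H = −Σ p log₂ p ≈ 2.7431 bits.
Huffman merges: 2/25+9/100→17/100; 7/50+4/25→3/10; 4/25+4/25→8/25; 17/100+21/100→19/50; 3/10+8/25→31/50; 19/50+31/50→1. L = 279/100 ≈ 2.7900.
L − H = 2.7900 − 2.7431 = 0.047 bits.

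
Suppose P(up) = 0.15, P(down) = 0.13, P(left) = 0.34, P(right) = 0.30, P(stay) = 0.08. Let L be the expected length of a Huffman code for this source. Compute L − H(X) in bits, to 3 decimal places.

Entropy H = −Σ p log₂ p ≈ 2.1350 bits.
Huffman merges: 2/25+13/100→21/100; 3/20+21/100→9/25; 3/10+17/50→16/25; 9/25+16/25→1. L = 221/100 ≈ 2.2100.
L − H = 2.2100 − 2.1350 = 0.075 bits.

0.075 bits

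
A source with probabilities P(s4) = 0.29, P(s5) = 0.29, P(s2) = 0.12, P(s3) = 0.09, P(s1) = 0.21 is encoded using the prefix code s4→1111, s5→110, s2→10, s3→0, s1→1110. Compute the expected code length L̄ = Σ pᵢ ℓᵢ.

3.2 bits/symbol

L̄ = Σ pᵢ·ℓᵢ = 0.29·4 + 0.29·3 + 0.12·2 + 0.09·1 + 0.21·4 = 3.2 bits/symbol.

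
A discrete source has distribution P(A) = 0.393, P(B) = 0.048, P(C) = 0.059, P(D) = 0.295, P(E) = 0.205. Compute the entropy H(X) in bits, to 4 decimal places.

1.9690 bits

H = −Σ pᵢ log₂ pᵢ.
−0.393·log₂(0.393) = 0.5295
−0.048·log₂(0.048) = 0.2103
−0.059·log₂(0.059) = 0.2409
−0.295·log₂(0.295) = 0.5196
−0.205·log₂(0.205) = 0.4687
Sum ≈ 1.9690 → 1.9690 bits.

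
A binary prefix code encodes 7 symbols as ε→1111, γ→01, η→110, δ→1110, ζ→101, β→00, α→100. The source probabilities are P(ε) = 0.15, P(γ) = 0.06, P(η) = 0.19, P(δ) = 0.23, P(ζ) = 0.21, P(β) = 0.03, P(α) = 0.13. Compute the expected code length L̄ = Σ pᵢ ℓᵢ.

L̄ = Σ pᵢ·ℓᵢ = 0.15·4 + 0.06·2 + 0.19·3 + 0.23·4 + 0.21·3 + 0.03·2 + 0.13·3 = 3.29 bits/symbol.

3.29 bits/symbol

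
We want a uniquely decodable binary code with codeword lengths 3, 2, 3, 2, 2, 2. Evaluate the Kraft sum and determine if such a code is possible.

1.25; no

With common denominator 2^3 = 8: Σ 2^(−ℓᵢ) = 1/8 + 2/8 + 1/8 + 2/8 + 2/8 + 2/8 = 10/8 = 1.25.
Kraft's inequality requires Σ ≤ 1; here Σ = 1.25 > 1, so no such prefix code exists.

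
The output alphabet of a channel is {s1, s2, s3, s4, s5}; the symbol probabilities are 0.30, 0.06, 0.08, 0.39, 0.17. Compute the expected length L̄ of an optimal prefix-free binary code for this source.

2.06 bits/symbol

Repeatedly combine the two least-probable nodes; the expected code length is the sum of the merged weights.
merge 3/50 + 2/25 → 7/50
merge 7/50 + 17/100 → 31/100
merge 3/10 + 31/100 → 61/100
merge 39/100 + 61/100 → 1
L = 7/50 + 31/100 + 61/100 + 1 = 103/50 = 2.06 bits/symbol.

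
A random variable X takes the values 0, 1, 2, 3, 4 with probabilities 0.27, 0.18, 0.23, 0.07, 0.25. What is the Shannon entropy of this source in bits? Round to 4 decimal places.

2.2116 bits

H = −Σ pᵢ log₂ pᵢ.
−0.27·log₂(0.27) = 0.5100
−0.18·log₂(0.18) = 0.4453
−0.23·log₂(0.23) = 0.4877
−0.07·log₂(0.07) = 0.2686
−0.25·log₂(0.25) = 0.5000
Sum ≈ 2.2116 → 2.2116 bits.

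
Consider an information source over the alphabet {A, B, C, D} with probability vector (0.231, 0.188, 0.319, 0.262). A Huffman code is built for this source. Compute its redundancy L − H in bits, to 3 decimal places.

0.026 bits

Entropy H = −Σ p log₂ p ≈ 1.9738 bits.
Huffman merges: 47/250+231/1000→419/1000; 131/500+319/1000→581/1000; 419/1000+581/1000→1. L = 2 ≈ 2.0000.
L − H = 2.0000 − 1.9738 = 0.026 bits.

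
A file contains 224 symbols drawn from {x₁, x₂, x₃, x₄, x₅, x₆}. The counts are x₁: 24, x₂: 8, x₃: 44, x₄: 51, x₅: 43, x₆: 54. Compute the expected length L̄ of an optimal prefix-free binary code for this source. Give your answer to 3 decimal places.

2.478 bits/symbol

Probabilities are the counts divided by 224.
Repeatedly combine the two least-probable nodes; the expected code length is the sum of the merged weights.
merge 1/28 + 3/28 → 1/7
merge 1/7 + 43/224 → 75/224
merge 11/56 + 51/224 → 95/224
merge 27/112 + 75/224 → 129/224
merge 95/224 + 129/224 → 1
L = 1/7 + 75/224 + 95/224 + 129/224 + 1 = 555/224 ≈ 2.478 bits/symbol.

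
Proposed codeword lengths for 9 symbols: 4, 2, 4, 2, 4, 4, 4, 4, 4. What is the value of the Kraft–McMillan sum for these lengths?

0.9375

With common denominator 2^4 = 16: Σ 2^(−ℓᵢ) = 1/16 + 4/16 + 1/16 + 4/16 + 1/16 + 1/16 + 1/16 + 1/16 + 1/16 = 15/16 = 0.9375.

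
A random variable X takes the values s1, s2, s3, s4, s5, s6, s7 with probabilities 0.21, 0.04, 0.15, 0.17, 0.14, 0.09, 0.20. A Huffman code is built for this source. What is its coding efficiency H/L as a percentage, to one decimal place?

98.5%

Entropy H = −Σ p log₂ p ≈ 2.6779 bits.
Huffman merges: 1/25+9/100→13/100; 13/100+7/50→27/100; 3/20+17/100→8/25; 1/5+21/100→41/100; 27/100+8/25→59/100; 41/100+59/100→1. L = 68/25 ≈ 2.7200.
Efficiency = H/L = 2.6779/2.7200 = 98.5%.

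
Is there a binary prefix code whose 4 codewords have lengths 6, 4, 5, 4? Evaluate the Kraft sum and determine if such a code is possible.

With common denominator 2^6 = 64: Σ 2^(−ℓᵢ) = 1/64 + 4/64 + 2/64 + 4/64 = 11/64 = 0.171875.
Kraft's inequality requires Σ ≤ 1; here Σ = 0.171875 ≤ 1, so such a prefix code exists.

0.171875; yes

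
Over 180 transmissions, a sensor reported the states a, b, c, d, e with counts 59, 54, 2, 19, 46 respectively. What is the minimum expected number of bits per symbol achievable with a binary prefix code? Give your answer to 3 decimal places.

2.117 bits/symbol

Probabilities are the counts divided by 180.
Repeatedly combine the two least-probable nodes; the expected code length is the sum of the merged weights.
merge 1/90 + 19/180 → 7/60
merge 7/60 + 23/90 → 67/180
merge 3/10 + 59/180 → 113/180
merge 67/180 + 113/180 → 1
L = 7/60 + 67/180 + 113/180 + 1 = 127/60 ≈ 2.117 bits/symbol.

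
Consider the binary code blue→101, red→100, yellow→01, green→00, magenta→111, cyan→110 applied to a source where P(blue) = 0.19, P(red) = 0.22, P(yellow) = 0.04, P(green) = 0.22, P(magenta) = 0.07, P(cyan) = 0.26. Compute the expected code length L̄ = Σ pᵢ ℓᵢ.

L̄ = Σ pᵢ·ℓᵢ = 0.19·3 + 0.22·3 + 0.04·2 + 0.22·2 + 0.07·3 + 0.26·3 = 2.74 bits/symbol.

2.74 bits/symbol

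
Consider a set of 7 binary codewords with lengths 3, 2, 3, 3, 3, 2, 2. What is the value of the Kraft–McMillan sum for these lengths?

1.25

With common denominator 2^3 = 8: Σ 2^(−ℓᵢ) = 1/8 + 2/8 + 1/8 + 1/8 + 1/8 + 2/8 + 2/8 = 10/8 = 1.25.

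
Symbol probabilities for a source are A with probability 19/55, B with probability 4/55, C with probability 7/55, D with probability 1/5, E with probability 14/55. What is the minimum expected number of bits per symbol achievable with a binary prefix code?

2.2 bits/symbol

Repeatedly combine the two least-probable nodes; the expected code length is the sum of the merged weights.
merge 4/55 + 7/55 → 1/5
merge 1/5 + 1/5 → 2/5
merge 14/55 + 19/55 → 3/5
merge 2/5 + 3/5 → 1
L = 1/5 + 2/5 + 3/5 + 1 = 11/5 = 2.2 bits/symbol.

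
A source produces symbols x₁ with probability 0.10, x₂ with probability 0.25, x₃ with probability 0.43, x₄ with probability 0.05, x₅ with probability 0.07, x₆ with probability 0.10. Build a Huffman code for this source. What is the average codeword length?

Repeatedly combine the two least-probable nodes; the expected code length is the sum of the merged weights.
merge 1/20 + 7/100 → 3/25
merge 1/10 + 1/10 → 1/5
merge 3/25 + 1/5 → 8/25
merge 1/4 + 8/25 → 57/100
merge 43/100 + 57/100 → 1
L = 3/25 + 1/5 + 8/25 + 57/100 + 1 = 221/100 = 2.21 bits/symbol.

2.21 bits/symbol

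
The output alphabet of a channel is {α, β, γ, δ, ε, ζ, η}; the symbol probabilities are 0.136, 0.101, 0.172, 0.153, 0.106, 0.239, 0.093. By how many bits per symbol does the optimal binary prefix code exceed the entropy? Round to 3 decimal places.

0.029 bits

Entropy H = −Σ p log₂ p ≈ 2.7321 bits.
Huffman merges: 93/1000+101/1000→97/500; 53/500+17/125→121/500; 153/1000+43/250→13/40; 97/500+239/1000→433/1000; 121/500+13/40→567/1000; 433/1000+567/1000→1. L = 2761/1000 ≈ 2.7610.
L − H = 2.7610 − 2.7321 = 0.029 bits.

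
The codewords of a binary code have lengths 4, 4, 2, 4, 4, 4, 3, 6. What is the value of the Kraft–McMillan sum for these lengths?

With common denominator 2^6 = 64: Σ 2^(−ℓᵢ) = 4/64 + 4/64 + 16/64 + 4/64 + 4/64 + 4/64 + 8/64 + 1/64 = 45/64 = 0.703125.

0.703125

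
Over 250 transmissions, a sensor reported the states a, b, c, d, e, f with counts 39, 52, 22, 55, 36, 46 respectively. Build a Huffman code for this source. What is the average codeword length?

Probabilities are the counts divided by 250.
Repeatedly combine the two least-probable nodes; the expected code length is the sum of the merged weights.
merge 11/125 + 18/125 → 29/125
merge 39/250 + 23/125 → 17/50
merge 26/125 + 11/50 → 107/250
merge 29/125 + 17/50 → 143/250
merge 107/250 + 143/250 → 1
L = 29/125 + 17/50 + 107/250 + 143/250 + 1 = 643/250 = 2.572 bits/symbol.

2.572 bits/symbol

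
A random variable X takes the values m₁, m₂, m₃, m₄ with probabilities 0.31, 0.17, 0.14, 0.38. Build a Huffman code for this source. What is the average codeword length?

Repeatedly combine the two least-probable nodes; the expected code length is the sum of the merged weights.
merge 7/50 + 17/100 → 31/100
merge 31/100 + 31/100 → 31/50
merge 19/50 + 31/50 → 1
L = 31/100 + 31/50 + 1 = 193/100 = 1.93 bits/symbol.

1.93 bits/symbol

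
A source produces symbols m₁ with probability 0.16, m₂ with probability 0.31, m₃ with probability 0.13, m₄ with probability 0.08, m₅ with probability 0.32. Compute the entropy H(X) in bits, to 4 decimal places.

H = −Σ pᵢ log₂ pᵢ.
−0.16·log₂(0.16) = 0.4230
−0.31·log₂(0.31) = 0.5238
−0.13·log₂(0.13) = 0.3826
−0.08·log₂(0.08) = 0.2915
−0.32·log₂(0.32) = 0.5260
Sum ≈ 2.1470 → 2.1470 bits.

2.1470 bits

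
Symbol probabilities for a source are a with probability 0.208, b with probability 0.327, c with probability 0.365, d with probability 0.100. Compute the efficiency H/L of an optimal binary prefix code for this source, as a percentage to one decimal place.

Entropy H = −Σ p log₂ p ≈ 1.8614 bits.
Huffman merges: 1/10+26/125→77/250; 77/250+327/1000→127/200; 73/200+127/200→1. L = 1943/1000 ≈ 1.9430.
Efficiency = H/L = 1.8614/1.9430 = 95.8%.

95.8%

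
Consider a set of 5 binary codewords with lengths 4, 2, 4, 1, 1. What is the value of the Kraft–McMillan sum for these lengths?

With common denominator 2^4 = 16: Σ 2^(−ℓᵢ) = 1/16 + 4/16 + 1/16 + 8/16 + 8/16 = 22/16 = 1.375.

1.375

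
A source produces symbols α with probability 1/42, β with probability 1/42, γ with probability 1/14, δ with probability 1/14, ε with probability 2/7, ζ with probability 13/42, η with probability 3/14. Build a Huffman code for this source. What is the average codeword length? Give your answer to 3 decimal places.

2.357 bits/symbol

Repeatedly combine the two least-probable nodes; the expected code length is the sum of the merged weights.
merge 1/42 + 1/42 → 1/21
merge 1/21 + 1/14 → 5/42
merge 1/14 + 5/42 → 4/21
merge 4/21 + 3/14 → 17/42
merge 2/7 + 13/42 → 25/42
merge 17/42 + 25/42 → 1
L = 1/21 + 5/42 + 4/21 + 17/42 + 25/42 + 1 = 33/14 ≈ 2.357 bits/symbol.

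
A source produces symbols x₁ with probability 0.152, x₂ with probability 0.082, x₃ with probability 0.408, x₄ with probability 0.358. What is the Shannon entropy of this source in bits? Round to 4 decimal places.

H = −Σ pᵢ log₂ pᵢ.
−0.152·log₂(0.152) = 0.4131
−0.082·log₂(0.082) = 0.2959
−0.408·log₂(0.408) = 0.5277
−0.358·log₂(0.358) = 0.5305
Sum ≈ 1.7672 → 1.7672 bits.

1.7672 bits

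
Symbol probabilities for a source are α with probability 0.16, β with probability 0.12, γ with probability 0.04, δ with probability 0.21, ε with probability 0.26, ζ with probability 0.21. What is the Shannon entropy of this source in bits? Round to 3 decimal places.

2.427 bits

H = −Σ pᵢ log₂ pᵢ.
−0.16·log₂(0.16) = 0.4230
−0.12·log₂(0.12) = 0.3671
−0.04·log₂(0.04) = 0.1858
−0.21·log₂(0.21) = 0.4728
−0.26·log₂(0.26) = 0.5053
−0.21·log₂(0.21) = 0.4728
Sum ≈ 2.4268 → 2.427 bits.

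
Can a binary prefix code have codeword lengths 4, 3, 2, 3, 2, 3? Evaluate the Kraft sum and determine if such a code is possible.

With common denominator 2^4 = 16: Σ 2^(−ℓᵢ) = 1/16 + 2/16 + 4/16 + 2/16 + 4/16 + 2/16 = 15/16 = 0.9375.
Kraft's inequality requires Σ ≤ 1; here Σ = 0.9375 ≤ 1, so such a prefix code exists.

0.9375; yes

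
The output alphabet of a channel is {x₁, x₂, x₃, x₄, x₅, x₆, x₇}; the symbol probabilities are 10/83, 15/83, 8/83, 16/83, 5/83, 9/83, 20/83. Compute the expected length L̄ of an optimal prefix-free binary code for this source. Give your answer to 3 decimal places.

Repeatedly combine the two least-probable nodes; the expected code length is the sum of the merged weights.
merge 5/83 + 8/83 → 13/83
merge 9/83 + 10/83 → 19/83
merge 13/83 + 15/83 → 28/83
merge 16/83 + 19/83 → 35/83
merge 20/83 + 28/83 → 48/83
merge 35/83 + 48/83 → 1
L = 13/83 + 19/83 + 28/83 + 35/83 + 48/83 + 1 = 226/83 ≈ 2.723 bits/symbol.

2.723 bits/symbol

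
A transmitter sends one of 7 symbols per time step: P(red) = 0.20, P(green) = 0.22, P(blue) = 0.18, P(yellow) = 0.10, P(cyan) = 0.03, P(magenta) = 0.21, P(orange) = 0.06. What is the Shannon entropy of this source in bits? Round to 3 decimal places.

H = −Σ pᵢ log₂ pᵢ.
−0.20·log₂(0.20) = 0.4644
−0.22·log₂(0.22) = 0.4806
−0.18·log₂(0.18) = 0.4453
−0.10·log₂(0.10) = 0.3322
−0.03·log₂(0.03) = 0.1518
−0.21·log₂(0.21) = 0.4728
−0.06·log₂(0.06) = 0.2435
Sum ≈ 2.5906 → 2.591 bits.

2.591 bits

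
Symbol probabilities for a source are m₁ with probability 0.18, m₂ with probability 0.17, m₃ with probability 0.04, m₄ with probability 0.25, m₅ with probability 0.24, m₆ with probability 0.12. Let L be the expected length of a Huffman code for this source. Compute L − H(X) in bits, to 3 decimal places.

0.063 bits

Entropy H = −Σ p log₂ p ≈ 2.4269 bits.
Huffman merges: 1/25+3/25→4/25; 4/25+17/100→33/100; 9/50+6/25→21/50; 1/4+33/100→29/50; 21/50+29/50→1. L = 249/100 ≈ 2.4900.
L − H = 2.4900 − 2.4269 = 0.063 bits.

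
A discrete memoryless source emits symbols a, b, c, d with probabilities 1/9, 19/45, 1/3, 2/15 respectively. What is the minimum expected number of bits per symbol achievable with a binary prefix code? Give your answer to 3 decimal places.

1.822 bits/symbol

Repeatedly combine the two least-probable nodes; the expected code length is the sum of the merged weights.
merge 1/9 + 2/15 → 11/45
merge 11/45 + 1/3 → 26/45
merge 19/45 + 26/45 → 1
L = 11/45 + 26/45 + 1 = 82/45 ≈ 1.822 bits/symbol.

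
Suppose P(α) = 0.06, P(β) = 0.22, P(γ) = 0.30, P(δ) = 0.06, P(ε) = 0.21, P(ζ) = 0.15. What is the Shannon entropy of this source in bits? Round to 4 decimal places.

H = −Σ pᵢ log₂ pᵢ.
−0.06·log₂(0.06) = 0.2435
−0.22·log₂(0.22) = 0.4806
−0.30·log₂(0.30) = 0.5211
−0.06·log₂(0.06) = 0.2435
−0.21·log₂(0.21) = 0.4728
−0.15·log₂(0.15) = 0.4105
Sum ≈ 2.3721 → 2.3721 bits.

2.3721 bits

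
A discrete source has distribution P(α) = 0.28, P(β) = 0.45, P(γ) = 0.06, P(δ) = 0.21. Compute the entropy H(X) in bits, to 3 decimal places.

H = −Σ pᵢ log₂ pᵢ.
−0.28·log₂(0.28) = 0.5142
−0.45·log₂(0.45) = 0.5184
−0.06·log₂(0.06) = 0.2435
−0.21·log₂(0.21) = 0.4728
Sum ≈ 1.7490 → 1.749 bits.

1.749 bits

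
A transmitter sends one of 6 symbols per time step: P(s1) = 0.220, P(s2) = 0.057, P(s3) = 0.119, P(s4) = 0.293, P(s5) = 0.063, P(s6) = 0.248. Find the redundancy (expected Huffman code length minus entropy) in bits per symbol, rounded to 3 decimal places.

Entropy H = −Σ p log₂ p ≈ 2.3507 bits.
Huffman merges: 57/1000+63/1000→3/25; 119/1000+3/25→239/1000; 11/50+239/1000→459/1000; 31/125+293/1000→541/1000; 459/1000+541/1000→1. L = 2359/1000 ≈ 2.3590.
L − H = 2.3590 − 2.3507 = 0.008 bits.

0.008 bits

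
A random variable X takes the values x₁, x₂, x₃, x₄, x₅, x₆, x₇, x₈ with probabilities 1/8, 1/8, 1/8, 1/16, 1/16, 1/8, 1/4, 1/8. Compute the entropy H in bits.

Each probability is a power of 1/2, so log₂(1/p) is an integer.
H = Σ p·log₂(1/p) = 1/8·3 + 1/8·3 + 1/8·3 + 1/16·4 + 1/16·4 + 1/8·3 + 1/4·2 + 1/8·3 = 2.875 bits.

2.875 bits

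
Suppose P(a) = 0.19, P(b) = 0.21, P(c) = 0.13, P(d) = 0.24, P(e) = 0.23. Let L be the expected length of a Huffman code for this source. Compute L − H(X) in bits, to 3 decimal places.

Entropy H = −Σ p log₂ p ≈ 2.2925 bits.
Huffman merges: 13/100+19/100→8/25; 21/100+23/100→11/25; 6/25+8/25→14/25; 11/25+14/25→1. L = 58/25 ≈ 2.3200.
L − H = 2.3200 − 2.2925 = 0.028 bits.

0.028 bits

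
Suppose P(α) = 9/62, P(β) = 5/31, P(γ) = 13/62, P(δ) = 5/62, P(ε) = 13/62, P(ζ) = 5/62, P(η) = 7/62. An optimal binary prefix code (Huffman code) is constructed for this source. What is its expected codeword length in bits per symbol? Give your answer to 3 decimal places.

2.742 bits/symbol

Repeatedly combine the two least-probable nodes; the expected code length is the sum of the merged weights.
merge 5/62 + 5/62 → 5/31
merge 7/62 + 9/62 → 8/31
merge 5/31 + 5/31 → 10/31
merge 13/62 + 13/62 → 13/31
merge 8/31 + 10/31 → 18/31
merge 13/31 + 18/31 → 1
L = 5/31 + 8/31 + 10/31 + 13/31 + 18/31 + 1 = 85/31 ≈ 2.742 bits/symbol.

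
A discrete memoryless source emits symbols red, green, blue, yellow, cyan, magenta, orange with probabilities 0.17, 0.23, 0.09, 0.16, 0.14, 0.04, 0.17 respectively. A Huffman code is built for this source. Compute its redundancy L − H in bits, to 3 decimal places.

Entropy H = −Σ p log₂ p ≈ 2.6754 bits.
Huffman merges: 1/25+9/100→13/100; 13/100+7/50→27/100; 4/25+17/100→33/100; 17/100+23/100→2/5; 27/100+33/100→3/5; 2/5+3/5→1. L = 273/100 ≈ 2.7300.
L − H = 2.7300 − 2.6754 = 0.055 bits.

0.055 bits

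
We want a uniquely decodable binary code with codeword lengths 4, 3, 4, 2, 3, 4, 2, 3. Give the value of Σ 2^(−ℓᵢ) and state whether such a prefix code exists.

With common denominator 2^4 = 16: Σ 2^(−ℓᵢ) = 1/16 + 2/16 + 1/16 + 4/16 + 2/16 + 1/16 + 4/16 + 2/16 = 17/16 = 1.0625.
Kraft's inequality requires Σ ≤ 1; here Σ = 1.0625 > 1, so no such prefix code exists.

1.0625; no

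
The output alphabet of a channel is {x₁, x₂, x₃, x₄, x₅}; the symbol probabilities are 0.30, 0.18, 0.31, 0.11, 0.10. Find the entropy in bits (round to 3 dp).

H = −Σ pᵢ log₂ pᵢ.
−0.30·log₂(0.30) = 0.5211
−0.18·log₂(0.18) = 0.4453
−0.31·log₂(0.31) = 0.5238
−0.11·log₂(0.11) = 0.3503
−0.10·log₂(0.10) = 0.3322
Sum ≈ 2.1727 → 2.173 bits.

2.173 bits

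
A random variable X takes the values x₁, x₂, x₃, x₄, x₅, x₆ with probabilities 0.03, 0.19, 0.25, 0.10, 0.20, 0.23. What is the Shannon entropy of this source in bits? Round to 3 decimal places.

H = −Σ pᵢ log₂ pᵢ.
−0.03·log₂(0.03) = 0.1518
−0.19·log₂(0.19) = 0.4552
−0.25·log₂(0.25) = 0.5000
−0.10·log₂(0.10) = 0.3322
−0.20·log₂(0.20) = 0.4644
−0.23·log₂(0.23) = 0.4877
Sum ≈ 2.3912 → 2.391 bits.

2.391 bits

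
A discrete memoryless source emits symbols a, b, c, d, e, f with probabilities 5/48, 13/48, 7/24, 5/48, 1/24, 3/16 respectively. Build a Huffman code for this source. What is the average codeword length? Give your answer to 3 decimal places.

2.396 bits/symbol

Repeatedly combine the two least-probable nodes; the expected code length is the sum of the merged weights.
merge 1/24 + 5/48 → 7/48
merge 5/48 + 7/48 → 1/4
merge 3/16 + 1/4 → 7/16
merge 13/48 + 7/24 → 9/16
merge 7/16 + 9/16 → 1
L = 7/48 + 1/4 + 7/16 + 9/16 + 1 = 115/48 ≈ 2.396 bits/symbol.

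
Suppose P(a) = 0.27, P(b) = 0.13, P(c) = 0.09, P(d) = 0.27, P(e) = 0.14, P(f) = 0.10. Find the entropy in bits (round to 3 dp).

2.445 bits

H = −Σ pᵢ log₂ pᵢ.
−0.27·log₂(0.27) = 0.5100
−0.13·log₂(0.13) = 0.3826
−0.09·log₂(0.09) = 0.3127
−0.27·log₂(0.27) = 0.5100
−0.14·log₂(0.14) = 0.3971
−0.10·log₂(0.10) = 0.3322
Sum ≈ 2.4446 → 2.445 bits.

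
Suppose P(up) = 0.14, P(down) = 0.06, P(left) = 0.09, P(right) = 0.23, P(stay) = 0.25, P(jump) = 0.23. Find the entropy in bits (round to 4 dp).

H = −Σ pᵢ log₂ pᵢ.
−0.14·log₂(0.14) = 0.3971
−0.06·log₂(0.06) = 0.2435
−0.09·log₂(0.09) = 0.3127
−0.23·log₂(0.23) = 0.4877
−0.25·log₂(0.25) = 0.5000
−0.23·log₂(0.23) = 0.4877
Sum ≈ 2.4286 → 2.4286 bits.

2.4286 bits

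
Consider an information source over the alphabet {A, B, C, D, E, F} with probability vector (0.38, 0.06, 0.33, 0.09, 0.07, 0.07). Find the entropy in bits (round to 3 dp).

2.152 bits

H = −Σ pᵢ log₂ pᵢ.
−0.38·log₂(0.38) = 0.5305
−0.06·log₂(0.06) = 0.2435
−0.33·log₂(0.33) = 0.5278
−0.09·log₂(0.09) = 0.3127
−0.07·log₂(0.07) = 0.2686
−0.07·log₂(0.07) = 0.2686
Sum ≈ 2.1516 → 2.152 bits.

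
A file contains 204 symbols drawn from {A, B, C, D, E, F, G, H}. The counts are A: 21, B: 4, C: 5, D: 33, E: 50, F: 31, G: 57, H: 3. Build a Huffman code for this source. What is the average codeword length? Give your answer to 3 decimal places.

2.569 bits/symbol

Probabilities are the counts divided by 204.
Repeatedly combine the two least-probable nodes; the expected code length is the sum of the merged weights.
merge 1/68 + 1/51 → 7/204
merge 5/204 + 7/204 → 1/17
merge 1/17 + 7/68 → 11/68
merge 31/204 + 11/68 → 16/51
merge 11/68 + 25/102 → 83/204
merge 19/68 + 16/51 → 121/204
merge 83/204 + 121/204 → 1
L = 7/204 + 1/17 + 11/68 + 16/51 + 83/204 + 121/204 + 1 = 131/51 ≈ 2.569 bits/symbol.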